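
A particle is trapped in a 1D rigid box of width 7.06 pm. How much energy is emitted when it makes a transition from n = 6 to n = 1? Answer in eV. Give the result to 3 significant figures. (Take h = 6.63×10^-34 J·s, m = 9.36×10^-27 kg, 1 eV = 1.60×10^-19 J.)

E_1 = h²/(8mL²) = 1.178×10^-19 J.
|ΔE| = |6² − 1²|·E_1 = 35·1.178×10^-19 J = 4.123×10^-18 J = 25.8 eV.

|ΔE| = 25.8 eV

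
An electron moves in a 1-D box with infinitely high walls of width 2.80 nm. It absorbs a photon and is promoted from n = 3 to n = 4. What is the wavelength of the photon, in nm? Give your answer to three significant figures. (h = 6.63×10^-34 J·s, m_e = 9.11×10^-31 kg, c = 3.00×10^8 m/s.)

λ = 3.69×10^3 nm

E_1 = h²/(8m_eL²) = 7.693×10^-21 J, so ΔE = (4² − 3²)E_1 = 5.385×10^-20 J.
λ = hc/ΔE = (6.63×10^-34·3.00×10^8)/5.385×10^-20 = 3.69×10^-6 m = 3.69×10^3 nm.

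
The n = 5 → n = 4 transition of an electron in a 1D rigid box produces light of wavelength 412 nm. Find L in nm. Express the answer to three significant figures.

L = 1.06 nm

The photon carries ΔE = hc/λ = 6.626×10^-34·2.998×10^8/4.12×10^-7 m = 4.822×10^-19 J.
Since ΔE = (5² − 4²)E_1, E_1 = 5.358×10^-20 J, and L = h/√(8m_eE_1) = 1.06×10^-9 m = 1.06 nm.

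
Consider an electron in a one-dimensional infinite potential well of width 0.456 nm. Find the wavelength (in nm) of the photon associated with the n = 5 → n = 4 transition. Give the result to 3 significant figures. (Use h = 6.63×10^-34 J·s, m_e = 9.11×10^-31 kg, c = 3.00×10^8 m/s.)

λ = 76.2 nm

E_1 = h²/(8m_eL²) = 2.901×10^-19 J, so ΔE = (5² − 4²)E_1 = 2.611×10^-18 J.
λ = hc/ΔE = (6.63×10^-34·3.00×10^8)/2.611×10^-18 = 7.62×10^-8 m = 76.2 nm.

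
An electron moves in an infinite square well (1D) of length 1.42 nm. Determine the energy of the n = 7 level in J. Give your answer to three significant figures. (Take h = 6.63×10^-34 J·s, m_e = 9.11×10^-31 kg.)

E_7 = 1.47×10^-18 J

For an infinite well E_n = n²h²/(8m_eL²), so E_1 = h²/(8m_eL²) = (6.63×10^-34)²/(8·9.11×10^-31·(1.42×10^-9 m)²) = 2.991×10^-20 J.
Then E_7 = 7²·E_1 = 49·2.991×10^-20 J = 1.47×10^-18 J.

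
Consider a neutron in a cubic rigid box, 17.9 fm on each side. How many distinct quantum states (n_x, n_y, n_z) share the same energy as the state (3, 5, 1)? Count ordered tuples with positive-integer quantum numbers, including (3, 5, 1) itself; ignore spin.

degeneracy = 6

The level has n_x² + n_y² + n_z² = 35. The ordered positive-integer solutions are (1, 3, 5), (1, 5, 3), (3, 1, 5), (3, 5, 1), (5, 1, 3), (5, 3, 1).
That gives 6 states.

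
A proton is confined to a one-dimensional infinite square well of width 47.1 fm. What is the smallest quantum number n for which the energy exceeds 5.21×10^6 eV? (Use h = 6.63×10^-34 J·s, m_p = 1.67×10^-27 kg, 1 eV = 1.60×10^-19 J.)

n = 8

E_1 = h²/(8m_pL²) = 1.483×10^-14 J = 9.269×10^4 eV.
Need n² > 5.21×10^6/9.269×10^4 = 56.21, i.e. n > 7.497.
The smallest integer satisfying this is n = 8.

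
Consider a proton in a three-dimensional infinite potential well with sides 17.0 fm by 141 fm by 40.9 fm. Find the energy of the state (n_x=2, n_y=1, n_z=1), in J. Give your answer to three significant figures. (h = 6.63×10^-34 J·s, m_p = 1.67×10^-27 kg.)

For a 3D rectangular well E = (h²/8m_p)·Σ n_i²/L_i² = (6.63×10^-34)²/(8·1.67×10^-27) · [2²/(17.0 fm)² + 1²/(141 fm)² + 1²/(40.9 fm)²].
Evaluating gives E = 4.77×10^-13 J.

E = 4.77×10^-13 J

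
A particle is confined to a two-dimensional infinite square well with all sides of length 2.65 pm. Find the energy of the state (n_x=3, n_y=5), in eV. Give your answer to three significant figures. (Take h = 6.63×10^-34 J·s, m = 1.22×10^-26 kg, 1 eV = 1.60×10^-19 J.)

For a 2D rectangular well E = (h²/8m)·Σ n_i²/L_i² = (6.63×10^-34)²/(8·1.22×10^-26) · [3²/(2.65 pm)² + 5²/(2.65 pm)²].
Evaluating gives E = 2.181×10^-17 J = 136 eV.

E = 136 eV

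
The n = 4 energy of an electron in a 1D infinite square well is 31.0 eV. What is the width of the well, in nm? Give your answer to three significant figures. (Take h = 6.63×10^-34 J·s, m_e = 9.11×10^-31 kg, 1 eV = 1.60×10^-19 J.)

From E_n = n²h²/(8m_eL²), L = n·h/√(8m_eE_n).
E_4 = 31.0 eV = 4.960×10^-18 J, so L = 4·6.63×10^-34/√(8·9.11×10^-31·4.960×10^-18) = 4.41×10^-10 m = 0.441 nm.

L = 0.441 nm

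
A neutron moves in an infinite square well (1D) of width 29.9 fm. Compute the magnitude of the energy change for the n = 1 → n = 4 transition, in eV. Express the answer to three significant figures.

E_1 = h²/(8m_nL²) = 3.665×10^-14 J.
|ΔE| = |1² − 4²|·E_1 = 15·3.665×10^-14 J = 5.497×10^-13 J = 3.43×10^6 eV.

|ΔE| = 3.43×10^6 eV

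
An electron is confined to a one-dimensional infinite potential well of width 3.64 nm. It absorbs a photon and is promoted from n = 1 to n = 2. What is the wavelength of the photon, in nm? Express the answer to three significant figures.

E_1 = h²/(8m_eL²) = 4.547×10^-21 J, so ΔE = (2² − 1²)E_1 = 1.364×10^-20 J.
λ = hc/ΔE = (6.626×10^-34·2.998×10^8)/1.364×10^-20 = 1.46×10^-5 m = 1.46×10^4 nm.

λ = 1.46×10^4 nm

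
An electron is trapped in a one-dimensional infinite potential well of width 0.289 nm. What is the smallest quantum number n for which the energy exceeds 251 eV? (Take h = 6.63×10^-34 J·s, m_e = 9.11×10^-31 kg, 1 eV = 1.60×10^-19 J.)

n = 8

E_1 = h²/(8m_eL²) = 7.221×10^-19 J = 4.513 eV.
Need n² > 251/4.513 = 55.62, i.e. n > 7.458.
The smallest integer satisfying this is n = 8.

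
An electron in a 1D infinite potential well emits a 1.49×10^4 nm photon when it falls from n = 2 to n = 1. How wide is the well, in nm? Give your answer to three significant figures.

The photon carries ΔE = hc/λ = 6.626×10^-34·2.998×10^8/1.49×10^-5 m = 1.333×10^-20 J.
Since ΔE = (2² − 1²)E_1, E_1 = 4.443×10^-21 J, and L = h/√(8m_eE_1) = 3.68×10^-9 m = 3.68 nm.

L = 3.68 nm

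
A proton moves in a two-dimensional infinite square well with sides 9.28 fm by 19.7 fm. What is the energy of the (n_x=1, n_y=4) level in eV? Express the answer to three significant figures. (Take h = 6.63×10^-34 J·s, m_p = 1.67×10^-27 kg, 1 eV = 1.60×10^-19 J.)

For a 2D rectangular well E = (h²/8m_p)·Σ n_i²/L_i² = (6.63×10^-34)²/(8·1.67×10^-27) · [1²/(9.28 fm)² + 4²/(19.7 fm)²].
Evaluating gives E = 1.739×10^-12 J = 1.09×10^7 eV.

E = 1.09×10^7 eV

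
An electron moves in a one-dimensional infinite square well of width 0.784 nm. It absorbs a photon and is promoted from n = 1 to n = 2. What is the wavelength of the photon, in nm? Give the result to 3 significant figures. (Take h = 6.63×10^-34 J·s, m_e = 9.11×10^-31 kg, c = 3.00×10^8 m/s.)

λ = 676 nm

E_1 = h²/(8m_eL²) = 9.813×10^-20 J, so ΔE = (2² − 1²)E_1 = 2.944×10^-19 J.
λ = hc/ΔE = (6.63×10^-34·3.00×10^8)/2.944×10^-19 = 6.76×10^-7 m = 676 nm.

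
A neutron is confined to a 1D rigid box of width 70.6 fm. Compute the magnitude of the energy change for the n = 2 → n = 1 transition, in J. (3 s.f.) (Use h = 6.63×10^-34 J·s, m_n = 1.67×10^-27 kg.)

|ΔE| = 1.98×10^-14 J

E_1 = h²/(8m_nL²) = 6.601×10^-15 J.
|ΔE| = |2² − 1²|·E_1 = 3·6.601×10^-15 J = 1.98×10^-14 J.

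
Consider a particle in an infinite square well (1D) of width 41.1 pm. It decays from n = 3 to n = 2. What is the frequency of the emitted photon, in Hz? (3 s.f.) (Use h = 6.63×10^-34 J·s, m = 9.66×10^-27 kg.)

f = 2.54×10^13 Hz

E_1 = h²/(8mL²) = 3.367×10^-21 J and ΔE = (3² − 2²)E_1 = 1.683×10^-20 J.
f = ΔE/h = 1.683×10^-20/6.63×10^-34 = 2.54×10^13 Hz.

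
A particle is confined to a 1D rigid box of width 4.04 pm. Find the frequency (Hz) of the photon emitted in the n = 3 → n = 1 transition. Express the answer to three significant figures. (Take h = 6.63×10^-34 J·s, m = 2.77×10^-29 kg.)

f = 1.47×10^18 Hz

E_1 = h²/(8mL²) = 1.215×10^-16 J and ΔE = (3² − 1²)E_1 = 9.720×10^-16 J.
f = ΔE/h = 9.720×10^-16/6.63×10^-34 = 1.47×10^18 Hz.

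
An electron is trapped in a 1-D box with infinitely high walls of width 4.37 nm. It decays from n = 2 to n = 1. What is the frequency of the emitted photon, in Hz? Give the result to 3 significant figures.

f = 1.43×10^13 Hz

E_1 = h²/(8m_eL²) = 3.155×10^-21 J and ΔE = (2² − 1²)E_1 = 9.465×10^-21 J.
f = ΔE/h = 9.465×10^-21/6.626×10^-34 = 1.43×10^13 Hz.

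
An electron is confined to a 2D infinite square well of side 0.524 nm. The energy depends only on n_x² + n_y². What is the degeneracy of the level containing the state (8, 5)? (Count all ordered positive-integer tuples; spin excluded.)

degeneracy = 2

The level has n_x² + n_y² = 89. The ordered positive-integer solutions are (5, 8), (8, 5).
That gives 2 states.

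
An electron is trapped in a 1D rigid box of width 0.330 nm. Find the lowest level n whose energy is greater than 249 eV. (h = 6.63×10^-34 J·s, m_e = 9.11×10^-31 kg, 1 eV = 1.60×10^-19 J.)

E_1 = h²/(8m_eL²) = 5.538×10^-19 J = 3.461 eV.
Need n² > 249/3.461 = 71.94, i.e. n > 8.482.
The smallest integer satisfying this is n = 9.

n = 9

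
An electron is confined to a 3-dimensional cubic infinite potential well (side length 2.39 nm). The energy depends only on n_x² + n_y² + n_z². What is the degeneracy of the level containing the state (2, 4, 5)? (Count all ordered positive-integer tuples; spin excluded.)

The level has n_x² + n_y² + n_z² = 45. The ordered positive-integer solutions are (2, 4, 5), (2, 5, 4), (4, 2, 5), (4, 5, 2), (5, 2, 4), (5, 4, 2).
That gives 6 states.

degeneracy = 6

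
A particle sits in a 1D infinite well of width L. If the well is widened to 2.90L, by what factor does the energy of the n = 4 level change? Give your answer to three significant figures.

E_n ∝ 1/L², so the energy scales by 1/2.90² = 0.119.

0.119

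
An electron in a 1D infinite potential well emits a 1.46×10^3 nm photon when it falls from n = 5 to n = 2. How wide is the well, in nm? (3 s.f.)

L = 3.05 nm

The photon carries ΔE = hc/λ = 6.626×10^-34·2.998×10^8/1.46×10^-6 m = 1.361×10^-19 J.
Since ΔE = (5² − 2²)E_1, E_1 = 6.481×10^-21 J, and L = h/√(8m_eE_1) = 3.05×10^-9 m = 3.05 nm.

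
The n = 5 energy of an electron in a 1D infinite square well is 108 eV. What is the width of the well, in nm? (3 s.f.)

L = 0.295 nm

From E_n = n²h²/(8m_eL²), L = n·h/√(8m_eE_n).
E_5 = 108 eV = 1.730×10^-17 J, so L = 5·6.626×10^-34/√(8·9.109×10^-31·1.730×10^-17) = 2.95×10^-10 m = 0.295 nm.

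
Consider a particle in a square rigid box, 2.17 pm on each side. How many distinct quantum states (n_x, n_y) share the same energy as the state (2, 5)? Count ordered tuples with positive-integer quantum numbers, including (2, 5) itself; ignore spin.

The level has n_x² + n_y² = 29. The ordered positive-integer solutions are (2, 5), (5, 2).
That gives 2 states.

degeneracy = 2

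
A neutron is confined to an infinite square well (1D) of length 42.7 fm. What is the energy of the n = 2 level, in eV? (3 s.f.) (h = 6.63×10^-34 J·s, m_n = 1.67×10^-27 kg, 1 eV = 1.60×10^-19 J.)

E_2 = 4.51×10^5 eV

For an infinite well E_n = n²h²/(8m_nL²), so E_1 = h²/(8m_nL²) = (6.63×10^-34)²/(8·1.67×10^-27·(4.27×10^-14 m)²) = 1.805×10^-14 J.
Then E_2 = 2²·E_1 = 4·1.805×10^-14 J = 7.220×10^-14 J.
Converting, E_2 = 7.220×10^-14 J / (1.60×10^-19 J/eV) = 4.51×10^5 eV.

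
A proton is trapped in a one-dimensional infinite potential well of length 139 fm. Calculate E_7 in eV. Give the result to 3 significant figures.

For an infinite well E_n = n²h²/(8m_pL²), so E_1 = h²/(8m_pL²) = (6.626×10^-34)²/(8·1.673×10^-27·(1.39×10^-13 m)²) = 1.698×10^-15 J.
Then E_7 = 7²·E_1 = 49·1.698×10^-15 J = 8.320×10^-14 J.
Converting, E_7 = 8.320×10^-14 J / (1.602×10^-19 J/eV) = 5.19×10^5 eV.

E_7 = 5.19×10^5 eV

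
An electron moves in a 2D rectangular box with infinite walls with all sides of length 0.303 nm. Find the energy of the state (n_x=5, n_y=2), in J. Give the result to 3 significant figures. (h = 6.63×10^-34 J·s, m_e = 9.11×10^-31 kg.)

E = 1.91×10^-17 J

For a 2D rectangular well E = (h²/8m_e)·Σ n_i²/L_i² = (6.63×10^-34)²/(8·9.11×10^-31) · [5²/(0.303 nm)² + 2²/(0.303 nm)²].
Evaluating gives E = 1.91×10^-17 J.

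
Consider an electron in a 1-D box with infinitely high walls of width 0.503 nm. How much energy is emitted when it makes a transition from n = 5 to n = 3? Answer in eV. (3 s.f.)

E_1 = h²/(8m_eL²) = 2.381×10^-19 J.
|ΔE| = |5² − 3²|·E_1 = 16·2.381×10^-19 J = 3.810×10^-18 J = 23.8 eV.

|ΔE| = 23.8 eV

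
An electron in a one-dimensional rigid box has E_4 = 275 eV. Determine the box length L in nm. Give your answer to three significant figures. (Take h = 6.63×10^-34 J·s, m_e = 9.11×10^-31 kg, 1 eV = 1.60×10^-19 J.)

From E_n = n²h²/(8m_eL²), L = n·h/√(8m_eE_n).
E_4 = 275 eV = 4.400×10^-17 J, so L = 4·6.63×10^-34/√(8·9.11×10^-31·4.400×10^-17) = 1.48×10^-10 m = 0.148 nm.

L = 0.148 nm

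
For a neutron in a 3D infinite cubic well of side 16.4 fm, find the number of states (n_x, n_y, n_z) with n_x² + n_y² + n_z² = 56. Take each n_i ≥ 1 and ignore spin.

The level has n_x² + n_y² + n_z² = 56. The ordered positive-integer solutions are (2, 4, 6), (2, 6, 4), (4, 2, 6), (4, 6, 2), (6, 2, 4), (6, 4, 2).
That gives 6 states.

degeneracy = 6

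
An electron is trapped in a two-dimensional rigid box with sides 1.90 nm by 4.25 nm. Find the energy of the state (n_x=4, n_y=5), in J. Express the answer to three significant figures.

E = 3.50×10^-19 J

For a 2D rectangular well E = (h²/8m_e)·Σ n_i²/L_i² = (6.626×10^-34)²/(8·9.109×10^-31) · [4²/(1.90 nm)² + 5²/(4.25 nm)²].
Evaluating gives E = 3.50×10^-19 J.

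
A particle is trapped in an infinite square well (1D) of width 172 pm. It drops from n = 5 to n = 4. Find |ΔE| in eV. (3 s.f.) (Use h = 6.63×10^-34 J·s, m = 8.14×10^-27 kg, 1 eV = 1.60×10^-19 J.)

E_1 = h²/(8mL²) = 2.282×10^-22 J.
|ΔE| = |5² − 4²|·E_1 = 9·2.282×10^-22 J = 2.054×10^-21 J = 0.0128 eV.

|ΔE| = 0.0128 eV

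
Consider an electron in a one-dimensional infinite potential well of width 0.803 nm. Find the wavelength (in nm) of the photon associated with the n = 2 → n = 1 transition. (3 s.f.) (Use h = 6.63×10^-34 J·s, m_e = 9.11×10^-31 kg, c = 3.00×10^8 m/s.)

E_1 = h²/(8m_eL²) = 9.354×10^-20 J, so ΔE = (2² − 1²)E_1 = 2.806×10^-19 J.
λ = hc/ΔE = (6.63×10^-34·3.00×10^8)/2.806×10^-19 = 7.09×10^-7 m = 709 nm.

λ = 709 nm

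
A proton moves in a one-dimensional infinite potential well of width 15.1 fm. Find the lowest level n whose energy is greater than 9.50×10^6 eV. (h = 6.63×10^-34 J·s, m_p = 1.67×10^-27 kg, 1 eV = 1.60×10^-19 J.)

E_1 = h²/(8m_pL²) = 1.443×10^-13 J = 9.019×10^5 eV.
Need n² > 9.50×10^6/9.019×10^5 = 10.53, i.e. n > 3.245.
The smallest integer satisfying this is n = 4.

n = 4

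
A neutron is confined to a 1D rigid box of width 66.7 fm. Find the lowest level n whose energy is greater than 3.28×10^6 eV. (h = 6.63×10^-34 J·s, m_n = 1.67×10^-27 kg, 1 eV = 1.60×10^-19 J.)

E_1 = h²/(8m_nL²) = 7.396×10^-15 J = 4.622×10^4 eV.
Need n² > 3.28×10^6/4.622×10^4 = 70.96, i.e. n > 8.424.
The smallest integer satisfying this is n = 9.

n = 9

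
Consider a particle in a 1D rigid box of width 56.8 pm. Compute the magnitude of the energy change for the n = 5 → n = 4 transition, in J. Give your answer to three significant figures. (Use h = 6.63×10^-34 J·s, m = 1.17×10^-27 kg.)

|ΔE| = 1.31×10^-19 J

E_1 = h²/(8mL²) = 1.456×10^-20 J.
|ΔE| = |5² − 4²|·E_1 = 9·1.456×10^-20 J = 1.31×10^-19 J.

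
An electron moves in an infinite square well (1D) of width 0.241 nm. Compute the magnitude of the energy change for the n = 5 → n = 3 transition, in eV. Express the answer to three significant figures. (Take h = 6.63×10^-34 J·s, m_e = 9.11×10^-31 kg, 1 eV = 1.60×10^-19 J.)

E_1 = h²/(8m_eL²) = 1.038×10^-18 J.
|ΔE| = |5² − 3²|·E_1 = 16·1.038×10^-18 J = 1.661×10^-17 J = 104 eV.

|ΔE| = 104 eV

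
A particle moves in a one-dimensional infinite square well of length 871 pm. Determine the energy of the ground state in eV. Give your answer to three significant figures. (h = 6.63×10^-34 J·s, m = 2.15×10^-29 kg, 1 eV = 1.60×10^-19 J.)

E_1 = 0.0211 eV

For an infinite well E_n = n²h²/(8mL²), so E_1 = h²/(8mL²) = (6.63×10^-34)²/(8·2.15×10^-29·(8.71×10^-10 m)²) = 3.369×10^-21 J.
Converting, E_1 = 3.369×10^-21 J / (1.60×10^-19 J/eV) = 0.0211 eV.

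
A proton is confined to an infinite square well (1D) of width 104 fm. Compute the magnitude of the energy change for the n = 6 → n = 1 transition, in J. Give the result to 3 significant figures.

|ΔE| = 1.06×10^-13 J

E_1 = h²/(8m_pL²) = 3.033×10^-15 J.
|ΔE| = |6² − 1²|·E_1 = 35·3.033×10^-15 J = 1.06×10^-13 J.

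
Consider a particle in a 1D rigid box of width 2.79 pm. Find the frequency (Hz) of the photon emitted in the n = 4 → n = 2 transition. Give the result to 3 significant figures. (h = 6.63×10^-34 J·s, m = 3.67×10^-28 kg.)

f = 3.48×10^17 Hz

E_1 = h²/(8mL²) = 1.923×10^-17 J and ΔE = (4² − 2²)E_1 = 2.308×10^-16 J.
f = ΔE/h = 2.308×10^-16/6.63×10^-34 = 3.48×10^17 Hz.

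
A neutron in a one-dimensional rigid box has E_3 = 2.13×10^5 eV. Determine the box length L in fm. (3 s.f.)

L = 93.0 fm

From E_n = n²h²/(8m_nL²), L = n·h/√(8m_nE_n).
E_3 = 2.13×10^5 eV = 3.412×10^-14 J, so L = 3·6.626×10^-34/√(8·1.675×10^-27·3.412×10^-14) = 9.30×10^-14 m = 93.0 fm.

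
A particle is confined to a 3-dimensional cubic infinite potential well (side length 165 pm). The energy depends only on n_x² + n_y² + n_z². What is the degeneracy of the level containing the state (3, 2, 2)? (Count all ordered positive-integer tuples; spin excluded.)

degeneracy = 3

The level has n_x² + n_y² + n_z² = 17. The ordered positive-integer solutions are (2, 2, 3), (2, 3, 2), (3, 2, 2).
That gives 3 states.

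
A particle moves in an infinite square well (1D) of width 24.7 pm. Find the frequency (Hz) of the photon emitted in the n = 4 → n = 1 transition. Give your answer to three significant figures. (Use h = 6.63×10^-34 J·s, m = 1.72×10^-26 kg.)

f = 1.18×10^14 Hz

E_1 = h²/(8mL²) = 5.236×10^-21 J and ΔE = (4² − 1²)E_1 = 7.854×10^-20 J.
f = ΔE/h = 7.854×10^-20/6.63×10^-34 = 1.18×10^14 Hz.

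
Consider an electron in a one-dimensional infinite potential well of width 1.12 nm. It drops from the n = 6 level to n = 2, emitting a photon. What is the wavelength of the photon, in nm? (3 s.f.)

E_1 = h²/(8m_eL²) = 4.803×10^-20 J, so ΔE = (6² − 2²)E_1 = 1.537×10^-18 J.
λ = hc/ΔE = (6.626×10^-34·2.998×10^8)/1.537×10^-18 = 1.29×10^-7 m = 129 nm.

λ = 129 nm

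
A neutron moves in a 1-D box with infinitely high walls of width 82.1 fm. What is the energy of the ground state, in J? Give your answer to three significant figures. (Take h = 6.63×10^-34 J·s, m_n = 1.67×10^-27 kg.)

E_1 = 4.88×10^-15 J

For an infinite well E_n = n²h²/(8m_nL²), so E_1 = h²/(8m_nL²) = (6.63×10^-34)²/(8·1.67×10^-27·(8.21×10^-14 m)²) = 4.881×10^-15 J.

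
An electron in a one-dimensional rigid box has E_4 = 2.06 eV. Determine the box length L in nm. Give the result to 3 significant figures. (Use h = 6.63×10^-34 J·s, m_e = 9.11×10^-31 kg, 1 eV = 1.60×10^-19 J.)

From E_n = n²h²/(8m_eL²), L = n·h/√(8m_eE_n).
E_4 = 2.06 eV = 3.296×10^-19 J, so L = 4·6.63×10^-34/√(8·9.11×10^-31·3.296×10^-19) = 1.71×10^-9 m = 1.71 nm.

L = 1.71 nm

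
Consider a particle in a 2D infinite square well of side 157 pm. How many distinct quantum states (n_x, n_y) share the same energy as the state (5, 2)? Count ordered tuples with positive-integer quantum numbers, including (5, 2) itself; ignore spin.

The level has n_x² + n_y² = 29. The ordered positive-integer solutions are (2, 5), (5, 2).
That gives 2 states.

degeneracy = 2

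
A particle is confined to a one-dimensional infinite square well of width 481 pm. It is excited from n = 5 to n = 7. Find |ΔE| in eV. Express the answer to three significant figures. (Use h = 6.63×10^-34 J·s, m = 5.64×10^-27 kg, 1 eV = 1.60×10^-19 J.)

E_1 = h²/(8mL²) = 4.211×10^-23 J.
|ΔE| = |5² − 7²|·E_1 = 24·4.211×10^-23 J = 1.011×10^-21 J = 0.00632 eV.

|ΔE| = 0.00632 eV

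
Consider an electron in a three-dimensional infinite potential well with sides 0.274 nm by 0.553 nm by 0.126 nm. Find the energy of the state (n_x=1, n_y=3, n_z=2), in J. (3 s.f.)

E = 1.78×10^-17 J

For a 3D rectangular well E = (h²/8m_e)·Σ n_i²/L_i² = (6.626×10^-34)²/(8·9.109×10^-31) · [1²/(0.274 nm)² + 3²/(0.553 nm)² + 2²/(0.126 nm)²].
Evaluating gives E = 1.78×10^-17 J.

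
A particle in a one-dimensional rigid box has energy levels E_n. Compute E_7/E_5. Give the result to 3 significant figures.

E_n ∝ n², so E_7/E_5 = 7²/5² = 49/25 = 1.96.

1.96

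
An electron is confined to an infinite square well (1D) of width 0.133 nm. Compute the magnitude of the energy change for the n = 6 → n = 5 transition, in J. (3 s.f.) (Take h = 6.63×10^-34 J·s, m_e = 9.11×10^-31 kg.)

|ΔE| = 3.75×10^-17 J

E_1 = h²/(8m_eL²) = 3.410×10^-18 J.
|ΔE| = |6² − 5²|·E_1 = 11·3.410×10^-18 J = 3.75×10^-17 J.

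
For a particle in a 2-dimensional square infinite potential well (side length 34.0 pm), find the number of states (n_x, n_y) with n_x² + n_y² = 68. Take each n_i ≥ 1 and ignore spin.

The level has n_x² + n_y² = 68. The ordered positive-integer solutions are (2, 8), (8, 2).
That gives 2 states.

degeneracy = 2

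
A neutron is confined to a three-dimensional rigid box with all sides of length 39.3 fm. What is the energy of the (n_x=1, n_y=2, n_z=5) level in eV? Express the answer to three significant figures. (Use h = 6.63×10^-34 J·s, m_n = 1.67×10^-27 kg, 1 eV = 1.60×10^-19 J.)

For a 3D rectangular well E = (h²/8m_n)·Σ n_i²/L_i² = (6.63×10^-34)²/(8·1.67×10^-27) · [1²/(39.3 fm)² + 2²/(39.3 fm)² + 5²/(39.3 fm)²].
Evaluating gives E = 6.391×10^-13 J = 3.99×10^6 eV.

E = 3.99×10^6 eV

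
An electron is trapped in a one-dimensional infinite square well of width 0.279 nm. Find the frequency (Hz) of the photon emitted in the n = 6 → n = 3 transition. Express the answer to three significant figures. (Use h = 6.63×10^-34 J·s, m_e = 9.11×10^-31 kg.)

f = 3.16×10^16 Hz

E_1 = h²/(8m_eL²) = 7.748×10^-19 J and ΔE = (6² − 3²)E_1 = 2.092×10^-17 J.
f = ΔE/h = 2.092×10^-17/6.63×10^-34 = 3.16×10^16 Hz.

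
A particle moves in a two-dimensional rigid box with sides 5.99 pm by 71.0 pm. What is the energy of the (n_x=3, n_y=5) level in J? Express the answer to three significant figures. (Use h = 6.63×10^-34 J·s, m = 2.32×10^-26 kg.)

E = 6.06×10^-19 J

For a 2D rectangular well E = (h²/8m)·Σ n_i²/L_i² = (6.63×10^-34)²/(8·2.32×10^-26) · [3²/(5.99 pm)² + 5²/(71.0 pm)²].
Evaluating gives E = 6.06×10^-19 J.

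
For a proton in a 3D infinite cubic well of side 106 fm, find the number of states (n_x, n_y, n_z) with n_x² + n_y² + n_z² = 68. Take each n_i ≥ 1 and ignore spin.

degeneracy = 3

The level has n_x² + n_y² + n_z² = 68. The ordered positive-integer solutions are (4, 4, 6), (4, 6, 4), (6, 4, 4).
That gives 3 states.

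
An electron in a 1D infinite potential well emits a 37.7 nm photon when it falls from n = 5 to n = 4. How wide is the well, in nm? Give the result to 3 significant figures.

L = 0.321 nm

The photon carries ΔE = hc/λ = 6.626×10^-34·2.998×10^8/3.77×10^-8 m = 5.269×10^-18 J.
Since ΔE = (5² − 4²)E_1, E_1 = 5.854×10^-19 J, and L = h/√(8m_eE_1) = 3.21×10^-10 m = 0.321 nm.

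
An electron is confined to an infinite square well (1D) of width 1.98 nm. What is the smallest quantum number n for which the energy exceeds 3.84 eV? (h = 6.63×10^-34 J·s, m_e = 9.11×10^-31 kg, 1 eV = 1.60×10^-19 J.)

n = 7

E_1 = h²/(8m_eL²) = 1.538×10^-20 J = 0.09613 eV.
Need n² > 3.84/0.09613 = 39.95, i.e. n > 6.321.
The smallest integer satisfying this is n = 7.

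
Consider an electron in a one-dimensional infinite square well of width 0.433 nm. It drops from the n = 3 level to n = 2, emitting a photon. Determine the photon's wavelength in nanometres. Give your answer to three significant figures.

E_1 = h²/(8m_eL²) = 3.213×10^-19 J, so ΔE = (3² − 2²)E_1 = 1.606×10^-18 J.
λ = hc/ΔE = (6.626×10^-34·2.998×10^8)/1.606×10^-18 = 1.24×10^-7 m = 124 nm.

λ = 124 nm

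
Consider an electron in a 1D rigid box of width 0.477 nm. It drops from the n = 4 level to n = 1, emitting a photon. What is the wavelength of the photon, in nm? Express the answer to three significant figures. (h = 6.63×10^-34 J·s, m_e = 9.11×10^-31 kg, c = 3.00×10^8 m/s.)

E_1 = h²/(8m_eL²) = 2.651×10^-19 J, so ΔE = (4² − 1²)E_1 = 3.976×10^-18 J.
λ = hc/ΔE = (6.63×10^-34·3.00×10^8)/3.976×10^-18 = 5.00×10^-8 m = 50.0 nm.

λ = 50.0 nm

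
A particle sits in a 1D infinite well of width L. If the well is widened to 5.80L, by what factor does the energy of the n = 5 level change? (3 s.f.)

E_n ∝ 1/L², so the energy scales by 1/5.80² = 0.0297.

0.0297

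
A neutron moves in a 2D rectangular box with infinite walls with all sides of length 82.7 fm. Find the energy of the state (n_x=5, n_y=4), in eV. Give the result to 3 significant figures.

E = 1.23×10^6 eV

For a 2D rectangular well E = (h²/8m_n)·Σ n_i²/L_i² = (6.626×10^-34)²/(8·1.675×10^-27) · [5²/(82.7 fm)² + 4²/(82.7 fm)²].
Evaluating gives E = 1.964×10^-13 J = 1.23×10^6 eV.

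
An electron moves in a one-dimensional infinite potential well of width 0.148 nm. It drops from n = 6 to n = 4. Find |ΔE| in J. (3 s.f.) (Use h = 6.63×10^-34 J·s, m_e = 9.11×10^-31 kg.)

|ΔE| = 5.51×10^-17 J

E_1 = h²/(8m_eL²) = 2.754×10^-18 J.
|ΔE| = |6² − 4²|·E_1 = 20·2.754×10^-18 J = 5.51×10^-17 J.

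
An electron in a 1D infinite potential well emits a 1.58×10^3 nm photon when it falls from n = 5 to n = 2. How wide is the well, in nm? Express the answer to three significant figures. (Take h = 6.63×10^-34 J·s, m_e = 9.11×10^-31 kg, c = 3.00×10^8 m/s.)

L = 3.17 nm

The photon carries ΔE = hc/λ = 6.63×10^-34·3.00×10^8/1.58×10^-6 m = 1.259×10^-19 J.
Since ΔE = (5² − 2²)E_1, E_1 = 5.995×10^-21 J, and L = h/√(8m_eE_1) = 3.17×10^-9 m = 3.17 nm.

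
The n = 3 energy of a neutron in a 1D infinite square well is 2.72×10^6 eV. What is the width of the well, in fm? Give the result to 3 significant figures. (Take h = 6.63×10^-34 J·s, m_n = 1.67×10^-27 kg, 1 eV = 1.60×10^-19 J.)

From E_n = n²h²/(8m_nL²), L = n·h/√(8m_nE_n).
E_3 = 2.72×10^6 eV = 4.352×10^-13 J, so L = 3·6.63×10^-34/√(8·1.67×10^-27·4.352×10^-13) = 2.61×10^-14 m = 26.1 fm.

L = 26.1 fm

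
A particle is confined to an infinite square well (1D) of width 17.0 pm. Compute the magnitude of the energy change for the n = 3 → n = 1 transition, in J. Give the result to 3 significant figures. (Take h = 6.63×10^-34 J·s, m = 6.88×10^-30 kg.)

E_1 = h²/(8mL²) = 2.763×10^-17 J.
|ΔE| = |3² − 1²|·E_1 = 8·2.763×10^-17 J = 2.21×10^-16 J.

|ΔE| = 2.21×10^-16 J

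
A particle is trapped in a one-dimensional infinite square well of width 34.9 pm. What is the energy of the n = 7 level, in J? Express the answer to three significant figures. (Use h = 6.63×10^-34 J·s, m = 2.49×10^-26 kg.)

For an infinite well E_n = n²h²/(8mL²), so E_1 = h²/(8mL²) = (6.63×10^-34)²/(8·2.49×10^-26·(3.49×10^-11 m)²) = 1.812×10^-21 J.
Then E_7 = 7²·E_1 = 49·1.812×10^-21 J = 8.88×10^-20 J.

E_7 = 8.88×10^-20 J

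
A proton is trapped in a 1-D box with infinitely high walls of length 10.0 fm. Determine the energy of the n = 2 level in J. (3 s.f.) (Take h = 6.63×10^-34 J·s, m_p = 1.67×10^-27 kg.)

E_2 = 1.32×10^-12 J

For an infinite well E_n = n²h²/(8m_pL²), so E_1 = h²/(8m_pL²) = (6.63×10^-34)²/(8·1.67×10^-27·(1.00×10^-14 m)²) = 3.290×10^-13 J.
Then E_2 = 2²·E_1 = 4·3.290×10^-13 J = 1.32×10^-12 J.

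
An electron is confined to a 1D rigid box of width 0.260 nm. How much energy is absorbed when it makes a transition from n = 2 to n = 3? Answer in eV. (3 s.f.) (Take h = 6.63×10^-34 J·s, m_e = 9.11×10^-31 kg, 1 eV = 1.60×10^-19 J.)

E_1 = h²/(8m_eL²) = 8.922×10^-19 J.
|ΔE| = |2² − 3²|·E_1 = 5·8.922×10^-19 J = 4.461×10^-18 J = 27.9 eV.

|ΔE| = 27.9 eV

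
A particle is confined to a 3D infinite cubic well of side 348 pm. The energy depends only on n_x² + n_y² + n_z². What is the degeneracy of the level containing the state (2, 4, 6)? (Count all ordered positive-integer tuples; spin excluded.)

The level has n_x² + n_y² + n_z² = 56. The ordered positive-integer solutions are (2, 4, 6), (2, 6, 4), (4, 2, 6), (4, 6, 2), (6, 2, 4), (6, 4, 2).
That gives 6 states.

degeneracy = 6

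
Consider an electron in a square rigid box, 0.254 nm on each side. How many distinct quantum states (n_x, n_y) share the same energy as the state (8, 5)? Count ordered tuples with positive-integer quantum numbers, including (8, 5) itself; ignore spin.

degeneracy = 2

The level has n_x² + n_y² = 89. The ordered positive-integer solutions are (5, 8), (8, 5).
That gives 2 states.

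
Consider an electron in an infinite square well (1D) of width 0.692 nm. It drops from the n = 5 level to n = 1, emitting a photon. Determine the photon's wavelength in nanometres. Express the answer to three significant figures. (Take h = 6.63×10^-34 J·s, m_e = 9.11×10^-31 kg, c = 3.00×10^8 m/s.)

λ = 65.8 nm

E_1 = h²/(8m_eL²) = 1.260×10^-19 J, so ΔE = (5² − 1²)E_1 = 3.024×10^-18 J.
λ = hc/ΔE = (6.63×10^-34·3.00×10^8)/3.024×10^-18 = 6.58×10^-8 m = 65.8 nm.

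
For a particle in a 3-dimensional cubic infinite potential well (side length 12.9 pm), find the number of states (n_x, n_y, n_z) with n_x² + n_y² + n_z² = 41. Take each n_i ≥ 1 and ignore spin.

The level has n_x² + n_y² + n_z² = 41. The ordered positive-integer solutions are (1, 2, 6), (1, 6, 2), (2, 1, 6), (2, 6, 1), (3, 4, 4), (4, 3, 4), (4, 4, 3), (6, 1, 2), (6, 2, 1).
That gives 9 states.

degeneracy = 9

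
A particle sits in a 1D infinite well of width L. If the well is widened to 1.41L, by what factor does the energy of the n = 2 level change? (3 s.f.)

E_n ∝ 1/L², so the energy scales by 1/1.41² = 0.503.

0.503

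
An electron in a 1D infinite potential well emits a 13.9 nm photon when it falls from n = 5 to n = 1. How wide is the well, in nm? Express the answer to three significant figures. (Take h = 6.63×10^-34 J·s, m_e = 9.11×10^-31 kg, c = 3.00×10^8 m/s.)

L = 0.318 nm

The photon carries ΔE = hc/λ = 6.63×10^-34·3.00×10^8/1.39×10^-8 m = 1.431×10^-17 J.
Since ΔE = (5² − 1²)E_1, E_1 = 5.962×10^-19 J, and L = h/√(8m_eE_1) = 3.18×10^-10 m = 0.318 nm.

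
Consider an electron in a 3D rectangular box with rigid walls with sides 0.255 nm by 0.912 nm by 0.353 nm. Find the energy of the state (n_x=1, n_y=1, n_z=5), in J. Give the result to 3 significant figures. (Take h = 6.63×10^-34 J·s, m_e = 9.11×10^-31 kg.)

For a 3D rectangular well E = (h²/8m_e)·Σ n_i²/L_i² = (6.63×10^-34)²/(8·9.11×10^-31) · [1²/(0.255 nm)² + 1²/(0.912 nm)² + 5²/(0.353 nm)²].
Evaluating gives E = 1.31×10^-17 J.

E = 1.31×10^-17 J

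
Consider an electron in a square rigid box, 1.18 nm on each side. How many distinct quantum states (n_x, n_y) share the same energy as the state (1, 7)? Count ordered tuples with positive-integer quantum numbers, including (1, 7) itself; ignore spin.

The level has n_x² + n_y² = 50. The ordered positive-integer solutions are (1, 7), (5, 5), (7, 1).
That gives 3 states.

degeneracy = 3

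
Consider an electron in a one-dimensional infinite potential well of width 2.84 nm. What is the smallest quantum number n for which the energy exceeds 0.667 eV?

E_1 = h²/(8m_eL²) = 7.470×10^-21 J = 0.04663 eV.
Need n² > 0.667/0.04663 = 14.30, i.e. n > 3.782.
The smallest integer satisfying this is n = 4.

n = 4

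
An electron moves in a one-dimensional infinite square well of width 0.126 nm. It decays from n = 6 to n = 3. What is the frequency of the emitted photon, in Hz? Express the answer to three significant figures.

f = 1.55×10^17 Hz

E_1 = h²/(8m_eL²) = 3.795×10^-18 J and ΔE = (6² − 3²)E_1 = 1.025×10^-16 J.
f = ΔE/h = 1.025×10^-16/6.626×10^-34 = 1.55×10^17 Hz.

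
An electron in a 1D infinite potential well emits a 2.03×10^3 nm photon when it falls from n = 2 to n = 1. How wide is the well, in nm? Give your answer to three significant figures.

L = 1.36 nm

The photon carries ΔE = hc/λ = 6.626×10^-34·2.998×10^8/2.03×10^-6 m = 9.786×10^-20 J.
Since ΔE = (2² − 1²)E_1, E_1 = 3.262×10^-20 J, and L = h/√(8m_eE_1) = 1.36×10^-9 m = 1.36 nm.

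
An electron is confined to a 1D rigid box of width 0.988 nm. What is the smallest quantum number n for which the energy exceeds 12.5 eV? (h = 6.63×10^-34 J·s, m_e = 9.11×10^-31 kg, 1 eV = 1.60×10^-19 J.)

E_1 = h²/(8m_eL²) = 6.179×10^-20 J = 0.3862 eV.
Need n² > 12.5/0.3862 = 32.37, i.e. n > 5.689.
The smallest integer satisfying this is n = 6.

n = 6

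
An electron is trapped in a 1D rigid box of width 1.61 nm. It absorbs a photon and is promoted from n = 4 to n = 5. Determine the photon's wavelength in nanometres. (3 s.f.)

E_1 = h²/(8m_eL²) = 2.324×10^-20 J, so ΔE = (5² − 4²)E_1 = 2.092×10^-19 J.
λ = hc/ΔE = (6.626×10^-34·2.998×10^8)/2.092×10^-19 = 9.50×10^-7 m = 950 nm.

λ = 950 nm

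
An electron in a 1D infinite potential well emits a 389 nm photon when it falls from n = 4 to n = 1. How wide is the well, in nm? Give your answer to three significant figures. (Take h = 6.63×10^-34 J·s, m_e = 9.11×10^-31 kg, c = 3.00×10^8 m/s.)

L = 1.33 nm

The photon carries ΔE = hc/λ = 6.63×10^-34·3.00×10^8/3.89×10^-7 m = 5.113×10^-19 J.
Since ΔE = (4² − 1²)E_1, E_1 = 3.409×10^-20 J, and L = h/√(8m_eE_1) = 1.33×10^-9 m = 1.33 nm.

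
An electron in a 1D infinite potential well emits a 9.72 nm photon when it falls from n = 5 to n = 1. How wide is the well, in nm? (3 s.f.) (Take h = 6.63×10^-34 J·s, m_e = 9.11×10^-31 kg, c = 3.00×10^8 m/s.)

The photon carries ΔE = hc/λ = 6.63×10^-34·3.00×10^8/9.72×10^-9 m = 2.046×10^-17 J.
Since ΔE = (5² − 1²)E_1, E_1 = 8.525×10^-19 J, and L = h/√(8m_eE_1) = 2.66×10^-10 m = 0.266 nm.

L = 0.266 nm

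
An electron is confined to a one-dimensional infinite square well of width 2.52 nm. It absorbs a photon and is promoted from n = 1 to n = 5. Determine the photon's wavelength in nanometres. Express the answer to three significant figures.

E_1 = h²/(8m_eL²) = 9.487×10^-21 J, so ΔE = (5² − 1²)E_1 = 2.277×10^-19 J.
λ = hc/ΔE = (6.626×10^-34·2.998×10^8)/2.277×10^-19 = 8.72×10^-7 m = 872 nm.

λ = 872 nm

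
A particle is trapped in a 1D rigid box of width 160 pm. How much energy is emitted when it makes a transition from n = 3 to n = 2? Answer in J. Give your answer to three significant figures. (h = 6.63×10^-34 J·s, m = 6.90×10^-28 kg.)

E_1 = h²/(8mL²) = 3.111×10^-21 J.
|ΔE| = |3² − 2²|·E_1 = 5·3.111×10^-21 J = 1.56×10^-20 J.

|ΔE| = 1.56×10^-20 J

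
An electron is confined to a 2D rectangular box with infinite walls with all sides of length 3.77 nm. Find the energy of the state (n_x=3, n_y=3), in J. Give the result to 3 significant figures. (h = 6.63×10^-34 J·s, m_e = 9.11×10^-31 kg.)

E = 7.64×10^-20 J

For a 2D rectangular well E = (h²/8m_e)·Σ n_i²/L_i² = (6.63×10^-34)²/(8·9.11×10^-31) · [3²/(3.77 nm)² + 3²/(3.77 nm)²].
Evaluating gives E = 7.64×10^-20 J.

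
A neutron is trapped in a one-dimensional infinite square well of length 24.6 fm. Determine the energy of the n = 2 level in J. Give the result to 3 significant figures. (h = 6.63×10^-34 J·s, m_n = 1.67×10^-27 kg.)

For an infinite well E_n = n²h²/(8m_nL²), so E_1 = h²/(8m_nL²) = (6.63×10^-34)²/(8·1.67×10^-27·(2.46×10^-14 m)²) = 5.437×10^-14 J.
Then E_2 = 2²·E_1 = 4·5.437×10^-14 J = 2.17×10^-13 J.

E_2 = 2.17×10^-13 J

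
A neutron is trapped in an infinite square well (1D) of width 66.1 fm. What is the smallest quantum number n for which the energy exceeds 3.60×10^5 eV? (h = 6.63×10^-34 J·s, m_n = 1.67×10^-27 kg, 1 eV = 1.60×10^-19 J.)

n = 3

E_1 = h²/(8m_nL²) = 7.530×10^-15 J = 4.706×10^4 eV.
Need n² > 3.60×10^5/4.706×10^4 = 7.650, i.e. n > 2.766.
The smallest integer satisfying this is n = 3.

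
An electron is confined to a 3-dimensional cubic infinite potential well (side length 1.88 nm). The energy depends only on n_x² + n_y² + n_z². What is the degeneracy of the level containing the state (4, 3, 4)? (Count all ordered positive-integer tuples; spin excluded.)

The level has n_x² + n_y² + n_z² = 41. The ordered positive-integer solutions are (1, 2, 6), (1, 6, 2), (2, 1, 6), (2, 6, 1), (3, 4, 4), (4, 3, 4), (4, 4, 3), (6, 1, 2), (6, 2, 1).
That gives 9 states.

degeneracy = 9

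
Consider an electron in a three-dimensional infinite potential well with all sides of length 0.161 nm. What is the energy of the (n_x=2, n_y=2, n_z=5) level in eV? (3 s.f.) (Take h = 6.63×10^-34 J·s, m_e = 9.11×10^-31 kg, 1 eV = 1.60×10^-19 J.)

E = 480 eV

For a 3D rectangular well E = (h²/8m_e)·Σ n_i²/L_i² = (6.63×10^-34)²/(8·9.11×10^-31) · [2²/(0.161 nm)² + 2²/(0.161 nm)² + 5²/(0.161 nm)²].
Evaluating gives E = 7.679×10^-17 J = 480 eV.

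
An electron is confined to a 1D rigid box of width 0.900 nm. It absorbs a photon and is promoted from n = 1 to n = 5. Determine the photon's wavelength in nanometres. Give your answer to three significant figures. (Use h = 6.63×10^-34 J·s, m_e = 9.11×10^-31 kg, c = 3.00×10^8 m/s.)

λ = 111 nm

E_1 = h²/(8m_eL²) = 7.446×10^-20 J, so ΔE = (5² − 1²)E_1 = 1.787×10^-18 J.
λ = hc/ΔE = (6.63×10^-34·3.00×10^8)/1.787×10^-18 = 1.11×10^-7 m = 111 nm.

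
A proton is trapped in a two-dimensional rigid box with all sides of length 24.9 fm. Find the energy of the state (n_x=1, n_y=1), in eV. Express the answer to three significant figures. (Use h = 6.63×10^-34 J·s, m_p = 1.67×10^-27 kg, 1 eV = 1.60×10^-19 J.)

E = 6.63×10^5 eV

For a 2D rectangular well E = (h²/8m_p)·Σ n_i²/L_i² = (6.63×10^-34)²/(8·1.67×10^-27) · [1²/(24.9 fm)² + 1²/(24.9 fm)²].
Evaluating gives E = 1.061×10^-13 J = 6.63×10^5 eV.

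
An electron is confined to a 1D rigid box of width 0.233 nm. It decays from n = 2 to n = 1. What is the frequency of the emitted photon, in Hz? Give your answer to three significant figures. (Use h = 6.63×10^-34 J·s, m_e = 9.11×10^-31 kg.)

E_1 = h²/(8m_eL²) = 1.111×10^-18 J and ΔE = (2² − 1²)E_1 = 3.333×10^-18 J.
f = ΔE/h = 3.333×10^-18/6.63×10^-34 = 5.03×10^15 Hz.

f = 5.03×10^15 Hz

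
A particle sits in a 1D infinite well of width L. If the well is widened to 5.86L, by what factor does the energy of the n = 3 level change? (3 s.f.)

E_n ∝ 1/L², so the energy scales by 1/5.86² = 0.0291.

0.0291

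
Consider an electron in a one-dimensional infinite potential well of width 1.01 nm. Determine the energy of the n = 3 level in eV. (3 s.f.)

E_3 = 3.32 eV

For an infinite well E_n = n²h²/(8m_eL²), so E_1 = h²/(8m_eL²) = (6.626×10^-34)²/(8·9.109×10^-31·(1.01×10^-9 m)²) = 5.906×10^-20 J.
Then E_3 = 3²·E_1 = 9·5.906×10^-20 J = 5.315×10^-19 J.
Converting, E_3 = 5.315×10^-19 J / (1.602×10^-19 J/eV) = 3.32 eV.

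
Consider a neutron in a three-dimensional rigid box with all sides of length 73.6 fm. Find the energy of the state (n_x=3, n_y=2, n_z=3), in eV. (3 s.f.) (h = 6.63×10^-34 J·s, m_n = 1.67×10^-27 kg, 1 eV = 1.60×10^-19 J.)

E = 8.35×10^5 eV

For a 3D rectangular well E = (h²/8m_n)·Σ n_i²/L_i² = (6.63×10^-34)²/(8·1.67×10^-27) · [3²/(73.6 fm)² + 2²/(73.6 fm)² + 3²/(73.6 fm)²].
Evaluating gives E = 1.336×10^-13 J = 8.35×10^5 eV.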